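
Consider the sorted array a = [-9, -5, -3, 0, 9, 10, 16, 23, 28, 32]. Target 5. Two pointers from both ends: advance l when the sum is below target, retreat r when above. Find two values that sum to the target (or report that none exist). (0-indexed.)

l=0 r=9: -9+32=23 >5, r--
l=0 r=8: -9+28=19 >5, r--
l=0 r=7: -9+23=14 >5, r--
l=0 r=6: -9+16=7 >5, r--
l=0 r=5: -9+10=1 <5, l++
l=1 r=5: -5+10=5, found

(-5, 10)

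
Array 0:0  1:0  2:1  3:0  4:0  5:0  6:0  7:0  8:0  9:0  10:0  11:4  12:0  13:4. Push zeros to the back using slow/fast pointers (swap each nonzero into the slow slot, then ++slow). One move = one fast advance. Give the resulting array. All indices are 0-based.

[1, 4, 4, 0, 0, 0, 0, 0, 0, 0, 0, 0, 0, 0]

slow=0 fast=0: a[fast]=0, fast++
slow=0 fast=1: a[fast]=0, fast++
slow=0 fast=2: a[fast]=1≠0 swap→a[0]=1, slow++,fast++
slow=1 fast=3: a[fast]=0, fast++
slow=1 fast=4: a[fast]=0, fast++
slow=1 fast=5: a[fast]=0, fast++
slow=1 fast=6: a[fast]=0, fast++
slow=1 fast=7: a[fast]=0, fast++
slow=1 fast=8: a[fast]=0, fast++
slow=1 fast=9: a[fast]=0, fast++
slow=1 fast=10: a[fast]=0, fast++
slow=1 fast=11: a[fast]=4≠0 swap→a[1]=4, slow++,fast++
slow=2 fast=12: a[fast]=0, fast++
slow=2 fast=13: a[fast]=4≠0 swap→a[2]=4, slow++,fast++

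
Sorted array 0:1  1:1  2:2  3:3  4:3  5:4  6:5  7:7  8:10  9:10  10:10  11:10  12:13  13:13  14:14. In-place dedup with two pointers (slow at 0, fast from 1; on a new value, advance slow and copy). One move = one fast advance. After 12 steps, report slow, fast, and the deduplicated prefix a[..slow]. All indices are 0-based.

(s=0,f=1) a[fast]=1=a[slow] dup → fast++
(s=0,f=2) a[fast]=2≠a[slow]=1 write a[1]=2 → slow++,fast++
(s=1,f=3) a[fast]=3≠a[slow]=2 write a[2]=3 → slow++,fast++
(s=2,f=4) a[fast]=3=a[slow] dup → fast++
(s=2,f=5) a[fast]=4≠a[slow]=3 write a[3]=4 → slow++,fast++
(s=3,f=6) a[fast]=5≠a[slow]=4 write a[4]=5 → slow++,fast++
(s=4,f=7) a[fast]=7≠a[slow]=5 write a[5]=7 → slow++,fast++
(s=5,f=8) a[fast]=10≠a[slow]=7 write a[6]=10 → slow++,fast++
(s=6,f=9) a[fast]=10=a[slow] dup → fast++
(s=6,f=10) a[fast]=10=a[slow] dup → fast++
(s=6,f=11) a[fast]=10=a[slow] dup → fast++
(s=6,f=12) a[fast]=13≠a[slow]=10 write a[7]=13 → slow++,fast++

slow=7, fast=13, prefix=[1, 2, 3, 4, 5, 7, 10, 13]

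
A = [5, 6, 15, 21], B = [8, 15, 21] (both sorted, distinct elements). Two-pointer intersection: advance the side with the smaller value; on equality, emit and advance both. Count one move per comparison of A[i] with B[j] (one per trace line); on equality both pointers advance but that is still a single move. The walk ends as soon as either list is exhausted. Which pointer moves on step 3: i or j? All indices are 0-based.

j

[i=0,j=0] 5<8 → i++
[i=1,j=0] 6<8 → i++
[i=2,j=0] 15>8 → j++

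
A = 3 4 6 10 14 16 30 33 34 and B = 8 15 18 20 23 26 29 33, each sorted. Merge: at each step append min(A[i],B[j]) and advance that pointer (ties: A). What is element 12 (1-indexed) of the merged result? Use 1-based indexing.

[i=1,j=1] A[i]=3<=B[j]=8 take 3 → i++
[i=2,j=1] A[i]=4<=B[j]=8 take 4 → i++
[i=3,j=1] A[i]=6<=B[j]=8 take 6 → i++
[i=4,j=1] A[i]=10>B[j]=8 take 8 → j++
[i=4,j=2] A[i]=10<=B[j]=15 take 10 → i++
[i=5,j=2] A[i]=14<=B[j]=15 take 14 → i++
[i=6,j=2] A[i]=16>B[j]=15 take 15 → j++
[i=6,j=3] A[i]=16<=B[j]=18 take 16 → i++
[i=7,j=3] A[i]=30>B[j]=18 take 18 → j++
[i=7,j=4] A[i]=30>B[j]=20 take 20 → j++
[i=7,j=5] A[i]=30>B[j]=23 take 23 → j++
[i=7,j=6] A[i]=30>B[j]=26 take 26 → j++
[i=7,j=7] A[i]=30>B[j]=29 take 29 → j++
[i=7,j=8] A[i]=30<=B[j]=33 take 30 → i++
[i=8,j=8] A[i]=33<=B[j]=33 take 33 → i++
[i=9,j=8] A[i]=34>B[j]=33 take 33 → j++
[i=9,j=9] B done, take A[i]=34 → i++

merged[12] = 26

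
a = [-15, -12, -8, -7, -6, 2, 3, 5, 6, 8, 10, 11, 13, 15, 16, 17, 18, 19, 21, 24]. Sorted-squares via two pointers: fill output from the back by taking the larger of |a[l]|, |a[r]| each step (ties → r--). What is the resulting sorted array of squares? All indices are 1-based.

[4, 9, 25, 36, 36, 49, 64, 64, 100, 121, 144, 169, 225, 225, 256, 289, 324, 361, 441, 576]

l=1 r=20: |-15|<=|24| out[20]=576, r--
l=1 r=19: |-15|<=|21| out[19]=441, r--
l=1 r=18: |-15|<=|19| out[18]=361, r--
l=1 r=17: |-15|<=|18| out[17]=324, r--
l=1 r=16: |-15|<=|17| out[16]=289, r--
l=1 r=15: |-15|<=|16| out[15]=256, r--
l=1 r=14: |-15|<=|15| out[14]=225, r--
l=1 r=13: |-15|>|13| out[13]=225, l++
l=2 r=13: |-12|<=|13| out[12]=169, r--
l=2 r=12: |-12|>|11| out[11]=144, l++
l=3 r=12: |-8|<=|11| out[10]=121, r--
l=3 r=11: |-8|<=|10| out[9]=100, r--
l=3 r=10: |-8|<=|8| out[8]=64, r--
l=3 r=9: |-8|>|6| out[7]=64, l++
l=4 r=9: |-7|>|6| out[6]=49, l++
l=5 r=9: |-6|<=|6| out[5]=36, r--
l=5 r=8: |-6|>|5| out[4]=36, l++
l=6 r=8: |2|<=|5| out[3]=25, r--
l=6 r=7: |2|<=|3| out[2]=9, r--
l=6 r=6: |2|<=|2| out[1]=4, r--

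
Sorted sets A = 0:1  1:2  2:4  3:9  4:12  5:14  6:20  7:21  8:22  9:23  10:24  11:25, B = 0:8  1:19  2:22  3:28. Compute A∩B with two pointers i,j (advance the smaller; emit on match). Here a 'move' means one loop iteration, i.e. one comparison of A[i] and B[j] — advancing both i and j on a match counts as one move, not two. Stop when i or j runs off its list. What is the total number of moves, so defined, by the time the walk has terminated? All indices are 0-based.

[i=0,j=0] 1<8 → i++
[i=1,j=0] 2<8 → i++
[i=2,j=0] 4<8 → i++
[i=3,j=0] 9>8 → j++
[i=3,j=1] 9<19 → i++
[i=4,j=1] 12<19 → i++
[i=5,j=1] 14<19 → i++
[i=6,j=1] 20>19 → j++
[i=6,j=2] 20<22 → i++
[i=7,j=2] 21<22 → i++
[i=8,j=2] 22==22 emit → i++,j++
[i=9,j=3] 23<28 → i++
[i=10,j=3] 24<28 → i++
[i=11,j=3] 25<28 → i++

14 moves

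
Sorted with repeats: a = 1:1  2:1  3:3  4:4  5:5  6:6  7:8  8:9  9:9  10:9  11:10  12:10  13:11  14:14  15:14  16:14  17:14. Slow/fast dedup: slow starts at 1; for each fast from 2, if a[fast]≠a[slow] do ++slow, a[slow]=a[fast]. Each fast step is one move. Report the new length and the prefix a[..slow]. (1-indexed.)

length 10; prefix = [1, 3, 4, 5, 6, 8, 9, 10, 11, 14]

slow=1 fast=2: a[fast]=1=a[slow] dup, fast++
slow=1 fast=3: a[fast]=3≠a[slow]=1 write a[2]=3, slow++,fast++
slow=2 fast=4: a[fast]=4≠a[slow]=3 write a[3]=4, slow++,fast++
slow=3 fast=5: a[fast]=5≠a[slow]=4 write a[4]=5, slow++,fast++
slow=4 fast=6: a[fast]=6≠a[slow]=5 write a[5]=6, slow++,fast++
slow=5 fast=7: a[fast]=8≠a[slow]=6 write a[6]=8, slow++,fast++
slow=6 fast=8: a[fast]=9≠a[slow]=8 write a[7]=9, slow++,fast++
slow=7 fast=9: a[fast]=9=a[slow] dup, fast++
slow=7 fast=10: a[fast]=9=a[slow] dup, fast++
slow=7 fast=11: a[fast]=10≠a[slow]=9 write a[8]=10, slow++,fast++
slow=8 fast=12: a[fast]=10=a[slow] dup, fast++
slow=8 fast=13: a[fast]=11≠a[slow]=10 write a[9]=11, slow++,fast++
slow=9 fast=14: a[fast]=14≠a[slow]=11 write a[10]=14, slow++,fast++
slow=10 fast=15: a[fast]=14=a[slow] dup, fast++
slow=10 fast=16: a[fast]=14=a[slow] dup, fast++
slow=10 fast=17: a[fast]=14=a[slow] dup, fast++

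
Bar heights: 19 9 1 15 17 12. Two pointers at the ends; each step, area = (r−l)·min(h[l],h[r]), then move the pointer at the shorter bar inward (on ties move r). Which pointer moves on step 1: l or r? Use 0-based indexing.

l=0 r=5: min(19,12)*5=60 best=60 *, r--

r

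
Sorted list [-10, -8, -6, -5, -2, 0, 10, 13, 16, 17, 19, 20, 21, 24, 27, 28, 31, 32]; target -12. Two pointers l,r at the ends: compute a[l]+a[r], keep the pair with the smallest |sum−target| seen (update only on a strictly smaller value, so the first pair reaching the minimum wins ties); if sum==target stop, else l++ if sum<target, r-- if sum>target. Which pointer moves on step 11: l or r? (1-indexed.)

l=1 r=18: -10+32=22 d=34 *, r--
l=1 r=17: -10+31=21 d=33 *, r--
l=1 r=16: -10+28=18 d=30 *, r--
l=1 r=15: -10+27=17 d=29 *, r--
l=1 r=14: -10+24=14 d=26 *, r--
l=1 r=13: -10+21=11 d=23 *, r--
l=1 r=12: -10+20=10 d=22 *, r--
l=1 r=11: -10+19=9 d=21 *, r--
l=1 r=10: -10+17=7 d=19 *, r--
l=1 r=9: -10+16=6 d=18 *, r--
l=1 r=8: -10+13=3 d=15 *, r--

r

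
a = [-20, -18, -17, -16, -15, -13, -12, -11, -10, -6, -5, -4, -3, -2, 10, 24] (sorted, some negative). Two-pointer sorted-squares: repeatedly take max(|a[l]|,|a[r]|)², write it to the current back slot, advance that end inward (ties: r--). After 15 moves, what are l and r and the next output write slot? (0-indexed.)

l=13, r=13, next write slot=0

[0,15] |-20|<=|24| out[15]=576 → r--
[0,14] |-20|>|10| out[14]=400 → l++
[1,14] |-18|>|10| out[13]=324 → l++
[2,14] |-17|>|10| out[12]=289 → l++
[3,14] |-16|>|10| out[11]=256 → l++
[4,14] |-15|>|10| out[10]=225 → l++
[5,14] |-13|>|10| out[9]=169 → l++
[6,14] |-12|>|10| out[8]=144 → l++
[7,14] |-11|>|10| out[7]=121 → l++
[8,14] |-10|<=|10| out[6]=100 → r--
[8,13] |-10|>|-2| out[5]=100 → l++
[9,13] |-6|>|-2| out[4]=36 → l++
[10,13] |-5|>|-2| out[3]=25 → l++
[11,13] |-4|>|-2| out[2]=16 → l++
[12,13] |-3|>|-2| out[1]=9 → l++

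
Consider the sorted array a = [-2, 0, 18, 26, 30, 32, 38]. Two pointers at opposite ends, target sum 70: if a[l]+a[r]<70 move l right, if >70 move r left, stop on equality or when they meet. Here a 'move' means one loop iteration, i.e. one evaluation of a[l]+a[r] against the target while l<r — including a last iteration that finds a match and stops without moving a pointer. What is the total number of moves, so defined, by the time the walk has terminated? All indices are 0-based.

6 moves

l=0 r=6: -2+38=36 <70, l++
l=1 r=6: 0+38=38 <70, l++
l=2 r=6: 18+38=56 <70, l++
l=3 r=6: 26+38=64 <70, l++
l=4 r=6: 30+38=68 <70, l++
l=5 r=6: 32+38=70, found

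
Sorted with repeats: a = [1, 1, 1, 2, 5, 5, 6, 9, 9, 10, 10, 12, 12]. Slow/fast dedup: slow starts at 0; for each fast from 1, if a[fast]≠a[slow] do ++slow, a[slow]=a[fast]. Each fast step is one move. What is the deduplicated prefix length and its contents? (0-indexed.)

slow=0 fast=1: a[fast]=1=a[slow] dup, fast++
slow=0 fast=2: a[fast]=1=a[slow] dup, fast++
slow=0 fast=3: a[fast]=2≠a[slow]=1 write a[1]=2, slow++,fast++
slow=1 fast=4: a[fast]=5≠a[slow]=2 write a[2]=5, slow++,fast++
slow=2 fast=5: a[fast]=5=a[slow] dup, fast++
slow=2 fast=6: a[fast]=6≠a[slow]=5 write a[3]=6, slow++,fast++
slow=3 fast=7: a[fast]=9≠a[slow]=6 write a[4]=9, slow++,fast++
slow=4 fast=8: a[fast]=9=a[slow] dup, fast++
slow=4 fast=9: a[fast]=10≠a[slow]=9 write a[5]=10, slow++,fast++
slow=5 fast=10: a[fast]=10=a[slow] dup, fast++
slow=5 fast=11: a[fast]=12≠a[slow]=10 write a[6]=12, slow++,fast++
slow=6 fast=12: a[fast]=12=a[slow] dup, fast++

length 7; prefix = [1, 2, 5, 6, 9, 10, 12]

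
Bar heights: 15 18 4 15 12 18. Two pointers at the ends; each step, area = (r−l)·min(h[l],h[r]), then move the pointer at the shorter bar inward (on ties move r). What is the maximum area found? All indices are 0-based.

max area = 75

[0,5] min(15,18)*5=75 best=75 * → l++
[1,5] min(18,18)*4=72 best=75 → r--
[1,4] min(18,12)*3=36 best=75 → r--
[1,3] min(18,15)*2=30 best=75 → r--
[1,2] min(18,4)*1=4 best=75 → r--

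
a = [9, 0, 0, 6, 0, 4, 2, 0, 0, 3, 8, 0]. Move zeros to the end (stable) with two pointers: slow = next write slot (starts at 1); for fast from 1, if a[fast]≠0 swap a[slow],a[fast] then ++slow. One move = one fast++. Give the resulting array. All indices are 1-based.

(s=1,f=1) a[fast]=9≠0 swap→a[1]=9 → slow++,fast++
(s=2,f=2) a[fast]=0 → fast++
(s=2,f=3) a[fast]=0 → fast++
(s=2,f=4) a[fast]=6≠0 swap→a[2]=6 → slow++,fast++
(s=3,f=5) a[fast]=0 → fast++
(s=3,f=6) a[fast]=4≠0 swap→a[3]=4 → slow++,fast++
(s=4,f=7) a[fast]=2≠0 swap→a[4]=2 → slow++,fast++
(s=5,f=8) a[fast]=0 → fast++
(s=5,f=9) a[fast]=0 → fast++
(s=5,f=10) a[fast]=3≠0 swap→a[5]=3 → slow++,fast++
(s=6,f=11) a[fast]=8≠0 swap→a[6]=8 → slow++,fast++
(s=7,f=12) a[fast]=0 → fast++

[9, 6, 4, 2, 3, 8, 0, 0, 0, 0, 0, 0]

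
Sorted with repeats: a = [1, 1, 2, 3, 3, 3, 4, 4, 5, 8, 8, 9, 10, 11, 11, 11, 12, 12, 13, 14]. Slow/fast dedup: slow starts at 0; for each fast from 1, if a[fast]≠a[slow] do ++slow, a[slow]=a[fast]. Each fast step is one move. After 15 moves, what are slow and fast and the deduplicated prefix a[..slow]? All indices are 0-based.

slow=0 fast=1: a[fast]=1=a[slow] dup, fast++
slow=0 fast=2: a[fast]=2≠a[slow]=1 write a[1]=2, slow++,fast++
slow=1 fast=3: a[fast]=3≠a[slow]=2 write a[2]=3, slow++,fast++
slow=2 fast=4: a[fast]=3=a[slow] dup, fast++
slow=2 fast=5: a[fast]=3=a[slow] dup, fast++
slow=2 fast=6: a[fast]=4≠a[slow]=3 write a[3]=4, slow++,fast++
slow=3 fast=7: a[fast]=4=a[slow] dup, fast++
slow=3 fast=8: a[fast]=5≠a[slow]=4 write a[4]=5, slow++,fast++
slow=4 fast=9: a[fast]=8≠a[slow]=5 write a[5]=8, slow++,fast++
slow=5 fast=10: a[fast]=8=a[slow] dup, fast++
slow=5 fast=11: a[fast]=9≠a[slow]=8 write a[6]=9, slow++,fast++
slow=6 fast=12: a[fast]=10≠a[slow]=9 write a[7]=10, slow++,fast++
slow=7 fast=13: a[fast]=11≠a[slow]=10 write a[8]=11, slow++,fast++
slow=8 fast=14: a[fast]=11=a[slow] dup, fast++
slow=8 fast=15: a[fast]=11=a[slow] dup, fast++

slow=8, fast=16, prefix=[1, 2, 3, 4, 5, 8, 9, 10, 11]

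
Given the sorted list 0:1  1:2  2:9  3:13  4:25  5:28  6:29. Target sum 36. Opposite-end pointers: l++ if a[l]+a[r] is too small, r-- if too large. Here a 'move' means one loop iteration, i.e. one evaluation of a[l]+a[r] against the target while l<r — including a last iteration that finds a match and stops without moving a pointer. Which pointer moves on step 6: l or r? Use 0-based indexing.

l=0 r=6: 1+29=30 <36, l++
l=1 r=6: 2+29=31 <36, l++
l=2 r=6: 9+29=38 >36, r--
l=2 r=5: 9+28=37 >36, r--
l=2 r=4: 9+25=34 <36, l++
l=3 r=4: 13+25=38 >36, r--

r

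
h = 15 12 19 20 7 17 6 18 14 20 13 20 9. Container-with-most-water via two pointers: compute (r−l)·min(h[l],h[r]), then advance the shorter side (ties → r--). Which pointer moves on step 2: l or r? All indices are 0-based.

l=0 r=12: min(15,9)*12=108 best=108 *, r--
l=0 r=11: min(15,20)*11=165 best=165 *, l++

l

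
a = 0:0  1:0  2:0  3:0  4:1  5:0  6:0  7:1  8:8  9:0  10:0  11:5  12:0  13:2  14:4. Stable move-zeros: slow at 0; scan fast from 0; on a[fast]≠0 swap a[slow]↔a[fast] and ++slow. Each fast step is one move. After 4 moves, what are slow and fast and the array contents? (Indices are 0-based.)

(s=0,f=0) a[fast]=0 → fast++
(s=0,f=1) a[fast]=0 → fast++
(s=0,f=2) a[fast]=0 → fast++
(s=0,f=3) a[fast]=0 → fast++

slow=0, fast=4, a=[0, 0, 0, 0, 1, 0, 0, 1, 8, 0, 0, 5, 0, 2, 4]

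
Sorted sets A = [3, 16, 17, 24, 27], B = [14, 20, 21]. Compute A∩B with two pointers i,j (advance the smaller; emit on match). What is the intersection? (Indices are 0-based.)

i=0 j=0: 3<14, i++
i=1 j=0: 16>14, j++
i=1 j=1: 16<20, i++
i=2 j=1: 17<20, i++
i=3 j=1: 24>20, j++
i=3 j=2: 24>21, j++

intersection = []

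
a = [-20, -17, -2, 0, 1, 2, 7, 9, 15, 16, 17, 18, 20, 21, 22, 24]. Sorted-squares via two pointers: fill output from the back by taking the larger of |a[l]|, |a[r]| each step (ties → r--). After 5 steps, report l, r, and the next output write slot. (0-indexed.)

l=0 r=15: |-20|<=|24| out[15]=576, r--
l=0 r=14: |-20|<=|22| out[14]=484, r--
l=0 r=13: |-20|<=|21| out[13]=441, r--
l=0 r=12: |-20|<=|20| out[12]=400, r--
l=0 r=11: |-20|>|18| out[11]=400, l++

l=1, r=11, next write slot=10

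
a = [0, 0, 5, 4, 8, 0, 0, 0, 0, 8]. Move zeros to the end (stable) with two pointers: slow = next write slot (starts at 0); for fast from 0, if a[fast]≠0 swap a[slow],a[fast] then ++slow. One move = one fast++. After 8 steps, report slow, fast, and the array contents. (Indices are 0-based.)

slow=0 fast=0: a[fast]=0, fast++
slow=0 fast=1: a[fast]=0, fast++
slow=0 fast=2: a[fast]=5≠0 swap→a[0]=5, slow++,fast++
slow=1 fast=3: a[fast]=4≠0 swap→a[1]=4, slow++,fast++
slow=2 fast=4: a[fast]=8≠0 swap→a[2]=8, slow++,fast++
slow=3 fast=5: a[fast]=0, fast++
slow=3 fast=6: a[fast]=0, fast++
slow=3 fast=7: a[fast]=0, fast++

slow=3, fast=8, a=[5, 4, 8, 0, 0, 0, 0, 0, 0, 8]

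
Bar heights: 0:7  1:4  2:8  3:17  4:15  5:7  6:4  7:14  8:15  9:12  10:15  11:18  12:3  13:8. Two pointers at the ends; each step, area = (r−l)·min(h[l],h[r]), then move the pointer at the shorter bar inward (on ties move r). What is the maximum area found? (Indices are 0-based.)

l=0 r=13: min(7,8)*13=91 best=91 *, l++
l=1 r=13: min(4,8)*12=48 best=91, l++
l=2 r=13: min(8,8)*11=88 best=91, r--
l=2 r=12: min(8,3)*10=30 best=91, r--
l=2 r=11: min(8,18)*9=72 best=91, l++
l=3 r=11: min(17,18)*8=136 best=136 *, l++
l=4 r=11: min(15,18)*7=105 best=136, l++
l=5 r=11: min(7,18)*6=42 best=136, l++
l=6 r=11: min(4,18)*5=20 best=136, l++
l=7 r=11: min(14,18)*4=56 best=136, l++
l=8 r=11: min(15,18)*3=45 best=136, l++
l=9 r=11: min(12,18)*2=24 best=136, l++
l=10 r=11: min(15,18)*1=15 best=136, l++

max area = 136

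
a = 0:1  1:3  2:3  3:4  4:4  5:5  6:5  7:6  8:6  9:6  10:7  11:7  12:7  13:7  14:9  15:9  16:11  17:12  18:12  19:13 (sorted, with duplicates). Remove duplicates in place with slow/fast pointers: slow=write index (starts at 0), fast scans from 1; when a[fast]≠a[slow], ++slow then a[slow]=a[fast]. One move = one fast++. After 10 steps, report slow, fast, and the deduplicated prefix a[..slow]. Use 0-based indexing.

(s=0,f=1) a[fast]=3≠a[slow]=1 write a[1]=3 → slow++,fast++
(s=1,f=2) a[fast]=3=a[slow] dup → fast++
(s=1,f=3) a[fast]=4≠a[slow]=3 write a[2]=4 → slow++,fast++
(s=2,f=4) a[fast]=4=a[slow] dup → fast++
(s=2,f=5) a[fast]=5≠a[slow]=4 write a[3]=5 → slow++,fast++
(s=3,f=6) a[fast]=5=a[slow] dup → fast++
(s=3,f=7) a[fast]=6≠a[slow]=5 write a[4]=6 → slow++,fast++
(s=4,f=8) a[fast]=6=a[slow] dup → fast++
(s=4,f=9) a[fast]=6=a[slow] dup → fast++
(s=4,f=10) a[fast]=7≠a[slow]=6 write a[5]=7 → slow++,fast++

slow=5, fast=11, prefix=[1, 3, 4, 5, 6, 7]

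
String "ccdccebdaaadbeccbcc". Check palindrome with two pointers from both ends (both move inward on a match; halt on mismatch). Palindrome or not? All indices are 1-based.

not a palindrome (mismatch at 3,17)

[1,19] 'c'=='c' → l++,r--
[2,18] 'c'=='c' → l++,r--
[3,17] 'd'!='b' → stop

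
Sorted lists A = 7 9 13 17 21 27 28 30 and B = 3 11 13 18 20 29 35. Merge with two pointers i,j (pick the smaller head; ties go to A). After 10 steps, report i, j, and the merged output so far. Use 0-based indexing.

i=5, j=5, merged so far=[3, 7, 9, 11, 13, 13, 17, 18, 20, 21]

[i=0,j=0] A[i]=7>B[j]=3 take 3 → j++
[i=0,j=1] A[i]=7<=B[j]=11 take 7 → i++
[i=1,j=1] A[i]=9<=B[j]=11 take 9 → i++
[i=2,j=1] A[i]=13>B[j]=11 take 11 → j++
[i=2,j=2] A[i]=13<=B[j]=13 take 13 → i++
[i=3,j=2] A[i]=17>B[j]=13 take 13 → j++
[i=3,j=3] A[i]=17<=B[j]=18 take 17 → i++
[i=4,j=3] A[i]=21>B[j]=18 take 18 → j++
[i=4,j=4] A[i]=21>B[j]=20 take 20 → j++
[i=4,j=5] A[i]=21<=B[j]=29 take 21 → i++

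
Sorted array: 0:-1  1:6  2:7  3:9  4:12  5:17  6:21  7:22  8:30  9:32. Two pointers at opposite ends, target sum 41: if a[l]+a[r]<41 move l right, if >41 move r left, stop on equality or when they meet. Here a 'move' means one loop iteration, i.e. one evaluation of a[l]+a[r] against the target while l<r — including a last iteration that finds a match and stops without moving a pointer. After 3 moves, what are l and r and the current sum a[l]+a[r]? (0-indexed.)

l=3, r=9, sum=41

l=0 r=9: -1+32=31 <41, l++
l=1 r=9: 6+32=38 <41, l++
l=2 r=9: 7+32=39 <41, l++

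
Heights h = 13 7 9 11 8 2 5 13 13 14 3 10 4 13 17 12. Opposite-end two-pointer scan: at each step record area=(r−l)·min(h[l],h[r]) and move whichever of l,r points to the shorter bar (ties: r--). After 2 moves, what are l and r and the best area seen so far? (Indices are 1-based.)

l=2, r=15, best area=182

l=1 r=16: min(13,12)*15=180 best=180 *, r--
l=1 r=15: min(13,17)*14=182 best=182 *, l++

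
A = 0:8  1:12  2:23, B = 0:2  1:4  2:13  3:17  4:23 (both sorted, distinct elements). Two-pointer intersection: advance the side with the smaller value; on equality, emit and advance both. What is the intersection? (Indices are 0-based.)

i=0 j=0: 8>2, j++
i=0 j=1: 8>4, j++
i=0 j=2: 8<13, i++
i=1 j=2: 12<13, i++
i=2 j=2: 23>13, j++
i=2 j=3: 23>17, j++
i=2 j=4: 23==23 emit, i++,j++

intersection = [23]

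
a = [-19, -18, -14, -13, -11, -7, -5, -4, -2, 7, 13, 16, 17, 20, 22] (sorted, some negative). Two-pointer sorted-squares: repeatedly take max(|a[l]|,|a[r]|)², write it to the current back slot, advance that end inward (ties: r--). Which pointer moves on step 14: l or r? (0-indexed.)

l=0 r=14: |-19|<=|22| out[14]=484, r--
l=0 r=13: |-19|<=|20| out[13]=400, r--
l=0 r=12: |-19|>|17| out[12]=361, l++
l=1 r=12: |-18|>|17| out[11]=324, l++
l=2 r=12: |-14|<=|17| out[10]=289, r--
l=2 r=11: |-14|<=|16| out[9]=256, r--
l=2 r=10: |-14|>|13| out[8]=196, l++
l=3 r=10: |-13|<=|13| out[7]=169, r--
l=3 r=9: |-13|>|7| out[6]=169, l++
l=4 r=9: |-11|>|7| out[5]=121, l++
l=5 r=9: |-7|<=|7| out[4]=49, r--
l=5 r=8: |-7|>|-2| out[3]=49, l++
l=6 r=8: |-5|>|-2| out[2]=25, l++
l=7 r=8: |-4|>|-2| out[1]=16, l++

l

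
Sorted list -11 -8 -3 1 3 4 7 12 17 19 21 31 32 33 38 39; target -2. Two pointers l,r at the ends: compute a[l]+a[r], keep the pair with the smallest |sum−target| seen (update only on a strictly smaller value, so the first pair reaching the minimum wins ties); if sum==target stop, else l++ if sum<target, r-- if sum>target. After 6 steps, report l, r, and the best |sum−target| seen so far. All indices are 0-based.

l=0 r=15: -11+39=28 d=30 *, r--
l=0 r=14: -11+38=27 d=29 *, r--
l=0 r=13: -11+33=22 d=24 *, r--
l=0 r=12: -11+32=21 d=23 *, r--
l=0 r=11: -11+31=20 d=22 *, r--
l=0 r=10: -11+21=10 d=12 *, r--

l=0, r=9, best |Δ|=12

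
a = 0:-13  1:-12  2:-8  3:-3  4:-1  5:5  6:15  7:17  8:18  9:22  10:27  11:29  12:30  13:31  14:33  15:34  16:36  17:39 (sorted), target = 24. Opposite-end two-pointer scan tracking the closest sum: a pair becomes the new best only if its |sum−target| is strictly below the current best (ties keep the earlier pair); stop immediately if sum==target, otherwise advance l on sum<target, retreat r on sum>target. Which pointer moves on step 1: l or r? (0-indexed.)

r

[0,17] -13+39=26 d=2 * → r--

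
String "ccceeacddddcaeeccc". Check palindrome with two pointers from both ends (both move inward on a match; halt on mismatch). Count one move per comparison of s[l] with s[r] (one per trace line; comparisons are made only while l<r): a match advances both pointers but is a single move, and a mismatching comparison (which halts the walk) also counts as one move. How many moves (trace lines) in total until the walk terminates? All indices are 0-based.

[0,17] 'c'=='c' → l++,r--
[1,16] 'c'=='c' → l++,r--
[2,15] 'c'=='c' → l++,r--
[3,14] 'e'=='e' → l++,r--
[4,13] 'e'=='e' → l++,r--
[5,12] 'a'=='a' → l++,r--
[6,11] 'c'=='c' → l++,r--
[7,10] 'd'=='d' → l++,r--
[8,9] 'd'=='d' → l++,r--

9 moves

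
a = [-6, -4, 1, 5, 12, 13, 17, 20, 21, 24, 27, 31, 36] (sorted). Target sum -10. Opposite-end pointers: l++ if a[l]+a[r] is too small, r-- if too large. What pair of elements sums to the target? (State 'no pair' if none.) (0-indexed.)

(-6, -4)

[0,12] -6+36=30 >-10 → r--
[0,11] -6+31=25 >-10 → r--
[0,10] -6+27=21 >-10 → r--
[0,9] -6+24=18 >-10 → r--
[0,8] -6+21=15 >-10 → r--
[0,7] -6+20=14 >-10 → r--
[0,6] -6+17=11 >-10 → r--
[0,5] -6+13=7 >-10 → r--
[0,4] -6+12=6 >-10 → r--
[0,3] -6+5=-1 >-10 → r--
[0,2] -6+1=-5 >-10 → r--
[0,1] -6+-4=-10 → found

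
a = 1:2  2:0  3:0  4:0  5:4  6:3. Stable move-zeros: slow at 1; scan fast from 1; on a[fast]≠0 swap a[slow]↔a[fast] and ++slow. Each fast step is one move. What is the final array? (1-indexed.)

[2, 4, 3, 0, 0, 0]

(s=1,f=1) a[fast]=2≠0 swap→a[1]=2 → slow++,fast++
(s=2,f=2) a[fast]=0 → fast++
(s=2,f=3) a[fast]=0 → fast++
(s=2,f=4) a[fast]=0 → fast++
(s=2,f=5) a[fast]=4≠0 swap→a[2]=4 → slow++,fast++
(s=3,f=6) a[fast]=3≠0 swap→a[3]=3 → slow++,fast++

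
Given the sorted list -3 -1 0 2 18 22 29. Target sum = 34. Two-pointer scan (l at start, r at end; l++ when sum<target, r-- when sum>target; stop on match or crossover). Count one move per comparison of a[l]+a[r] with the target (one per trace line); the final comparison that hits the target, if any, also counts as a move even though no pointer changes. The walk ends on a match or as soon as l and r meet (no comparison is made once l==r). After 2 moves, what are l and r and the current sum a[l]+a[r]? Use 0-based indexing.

[0,6] -3+29=26 <34 → l++
[1,6] -1+29=28 <34 → l++

l=2, r=6, sum=29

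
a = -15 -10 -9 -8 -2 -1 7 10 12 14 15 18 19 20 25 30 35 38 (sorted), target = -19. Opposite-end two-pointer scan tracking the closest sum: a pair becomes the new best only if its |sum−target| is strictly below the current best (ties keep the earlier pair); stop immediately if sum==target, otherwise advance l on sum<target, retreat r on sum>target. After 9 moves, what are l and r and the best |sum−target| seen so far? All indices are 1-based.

l=1, r=9, best |Δ|=18

[1,18] -15+38=23 d=42 * → r--
[1,17] -15+35=20 d=39 * → r--
[1,16] -15+30=15 d=34 * → r--
[1,15] -15+25=10 d=29 * → r--
[1,14] -15+20=5 d=24 * → r--
[1,13] -15+19=4 d=23 * → r--
[1,12] -15+18=3 d=22 * → r--
[1,11] -15+15=0 d=19 * → r--
[1,10] -15+14=-1 d=18 * → r--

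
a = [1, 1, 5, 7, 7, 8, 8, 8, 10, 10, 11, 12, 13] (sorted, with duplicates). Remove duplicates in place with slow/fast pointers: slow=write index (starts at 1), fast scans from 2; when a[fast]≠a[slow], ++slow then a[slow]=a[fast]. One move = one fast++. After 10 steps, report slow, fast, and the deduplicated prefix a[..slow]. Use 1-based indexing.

slow=6, fast=12, prefix=[1, 5, 7, 8, 10, 11]

(s=1,f=2) a[fast]=1=a[slow] dup → fast++
(s=1,f=3) a[fast]=5≠a[slow]=1 write a[2]=5 → slow++,fast++
(s=2,f=4) a[fast]=7≠a[slow]=5 write a[3]=7 → slow++,fast++
(s=3,f=5) a[fast]=7=a[slow] dup → fast++
(s=3,f=6) a[fast]=8≠a[slow]=7 write a[4]=8 → slow++,fast++
(s=4,f=7) a[fast]=8=a[slow] dup → fast++
(s=4,f=8) a[fast]=8=a[slow] dup → fast++
(s=4,f=9) a[fast]=10≠a[slow]=8 write a[5]=10 → slow++,fast++
(s=5,f=10) a[fast]=10=a[slow] dup → fast++
(s=5,f=11) a[fast]=11≠a[slow]=10 write a[6]=11 → slow++,fast++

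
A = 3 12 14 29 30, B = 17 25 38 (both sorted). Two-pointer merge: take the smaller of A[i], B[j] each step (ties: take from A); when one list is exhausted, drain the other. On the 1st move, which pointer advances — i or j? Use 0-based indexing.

i

i=0 j=0: A[i]=3<=B[j]=17 take 3, i++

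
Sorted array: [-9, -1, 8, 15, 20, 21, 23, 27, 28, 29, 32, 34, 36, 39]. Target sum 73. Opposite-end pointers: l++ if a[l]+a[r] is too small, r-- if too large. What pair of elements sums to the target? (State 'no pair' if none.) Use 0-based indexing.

(34, 39)

l=0 r=13: -9+39=30 <73, l++
l=1 r=13: -1+39=38 <73, l++
l=2 r=13: 8+39=47 <73, l++
l=3 r=13: 15+39=54 <73, l++
l=4 r=13: 20+39=59 <73, l++
l=5 r=13: 21+39=60 <73, l++
l=6 r=13: 23+39=62 <73, l++
l=7 r=13: 27+39=66 <73, l++
l=8 r=13: 28+39=67 <73, l++
l=9 r=13: 29+39=68 <73, l++
l=10 r=13: 32+39=71 <73, l++
l=11 r=13: 34+39=73, found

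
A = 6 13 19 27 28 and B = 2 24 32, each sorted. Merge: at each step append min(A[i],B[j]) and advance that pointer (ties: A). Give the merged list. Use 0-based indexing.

i=0 j=0: A[i]=6>B[j]=2 take 2, j++
i=0 j=1: A[i]=6<=B[j]=24 take 6, i++
i=1 j=1: A[i]=13<=B[j]=24 take 13, i++
i=2 j=1: A[i]=19<=B[j]=24 take 19, i++
i=3 j=1: A[i]=27>B[j]=24 take 24, j++
i=3 j=2: A[i]=27<=B[j]=32 take 27, i++
i=4 j=2: A[i]=28<=B[j]=32 take 28, i++
i=5 j=2: A done, take B[j]=32, j++

[2, 6, 13, 19, 24, 27, 28, 32]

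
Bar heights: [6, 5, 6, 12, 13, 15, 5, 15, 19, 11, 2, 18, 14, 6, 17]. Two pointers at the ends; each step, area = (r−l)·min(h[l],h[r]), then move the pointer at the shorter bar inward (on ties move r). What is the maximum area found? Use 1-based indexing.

l=1 r=15: min(6,17)*14=84 best=84 *, l++
l=2 r=15: min(5,17)*13=65 best=84, l++
l=3 r=15: min(6,17)*12=72 best=84, l++
l=4 r=15: min(12,17)*11=132 best=132 *, l++
l=5 r=15: min(13,17)*10=130 best=132, l++
l=6 r=15: min(15,17)*9=135 best=135 *, l++
l=7 r=15: min(5,17)*8=40 best=135, l++
l=8 r=15: min(15,17)*7=105 best=135, l++
l=9 r=15: min(19,17)*6=102 best=135, r--
l=9 r=14: min(19,6)*5=30 best=135, r--
l=9 r=13: min(19,14)*4=56 best=135, r--
l=9 r=12: min(19,18)*3=54 best=135, r--
l=9 r=11: min(19,2)*2=4 best=135, r--
l=9 r=10: min(19,11)*1=11 best=135, r--

max area = 135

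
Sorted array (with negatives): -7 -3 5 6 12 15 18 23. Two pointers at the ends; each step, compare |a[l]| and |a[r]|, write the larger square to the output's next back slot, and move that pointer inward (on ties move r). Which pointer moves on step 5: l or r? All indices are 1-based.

l

[1,8] |-7|<=|23| out[8]=529 → r--
[1,7] |-7|<=|18| out[7]=324 → r--
[1,6] |-7|<=|15| out[6]=225 → r--
[1,5] |-7|<=|12| out[5]=144 → r--
[1,4] |-7|>|6| out[4]=49 → l++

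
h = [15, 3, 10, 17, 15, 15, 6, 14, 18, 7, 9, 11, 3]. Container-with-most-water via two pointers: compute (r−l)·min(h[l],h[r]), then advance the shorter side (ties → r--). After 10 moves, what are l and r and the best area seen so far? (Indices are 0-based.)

[0,12] min(15,3)*12=36 best=36 * → r--
[0,11] min(15,11)*11=121 best=121 * → r--
[0,10] min(15,9)*10=90 best=121 → r--
[0,9] min(15,7)*9=63 best=121 → r--
[0,8] min(15,18)*8=120 best=121 → l++
[1,8] min(3,18)*7=21 best=121 → l++
[2,8] min(10,18)*6=60 best=121 → l++
[3,8] min(17,18)*5=85 best=121 → l++
[4,8] min(15,18)*4=60 best=121 → l++
[5,8] min(15,18)*3=45 best=121 → l++

l=6, r=8, best area=121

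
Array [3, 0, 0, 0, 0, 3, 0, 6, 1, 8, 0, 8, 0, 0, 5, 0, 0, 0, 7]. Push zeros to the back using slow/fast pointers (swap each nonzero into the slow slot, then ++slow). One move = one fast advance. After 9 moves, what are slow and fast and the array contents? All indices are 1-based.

(s=1,f=1) a[fast]=3≠0 swap→a[1]=3 → slow++,fast++
(s=2,f=2) a[fast]=0 → fast++
(s=2,f=3) a[fast]=0 → fast++
(s=2,f=4) a[fast]=0 → fast++
(s=2,f=5) a[fast]=0 → fast++
(s=2,f=6) a[fast]=3≠0 swap→a[2]=3 → slow++,fast++
(s=3,f=7) a[fast]=0 → fast++
(s=3,f=8) a[fast]=6≠0 swap→a[3]=6 → slow++,fast++
(s=4,f=9) a[fast]=1≠0 swap→a[4]=1 → slow++,fast++

slow=5, fast=10, a=[3, 3, 6, 1, 0, 0, 0, 0, 0, 8, 0, 8, 0, 0, 5, 0, 0, 0, 7]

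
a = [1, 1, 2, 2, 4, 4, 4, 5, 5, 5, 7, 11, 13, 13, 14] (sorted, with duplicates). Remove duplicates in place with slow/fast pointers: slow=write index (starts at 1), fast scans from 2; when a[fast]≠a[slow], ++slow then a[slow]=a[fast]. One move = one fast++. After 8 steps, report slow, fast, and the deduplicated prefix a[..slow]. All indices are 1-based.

slow=1 fast=2: a[fast]=1=a[slow] dup, fast++
slow=1 fast=3: a[fast]=2≠a[slow]=1 write a[2]=2, slow++,fast++
slow=2 fast=4: a[fast]=2=a[slow] dup, fast++
slow=2 fast=5: a[fast]=4≠a[slow]=2 write a[3]=4, slow++,fast++
slow=3 fast=6: a[fast]=4=a[slow] dup, fast++
slow=3 fast=7: a[fast]=4=a[slow] dup, fast++
slow=3 fast=8: a[fast]=5≠a[slow]=4 write a[4]=5, slow++,fast++
slow=4 fast=9: a[fast]=5=a[slow] dup, fast++

slow=4, fast=10, prefix=[1, 2, 4, 5]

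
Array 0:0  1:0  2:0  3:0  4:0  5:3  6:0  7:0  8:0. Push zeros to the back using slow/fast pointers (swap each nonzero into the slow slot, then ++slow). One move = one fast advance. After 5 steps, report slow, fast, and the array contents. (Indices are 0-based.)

(s=0,f=0) a[fast]=0 → fast++
(s=0,f=1) a[fast]=0 → fast++
(s=0,f=2) a[fast]=0 → fast++
(s=0,f=3) a[fast]=0 → fast++
(s=0,f=4) a[fast]=0 → fast++

slow=0, fast=5, a=[0, 0, 0, 0, 0, 3, 0, 0, 0]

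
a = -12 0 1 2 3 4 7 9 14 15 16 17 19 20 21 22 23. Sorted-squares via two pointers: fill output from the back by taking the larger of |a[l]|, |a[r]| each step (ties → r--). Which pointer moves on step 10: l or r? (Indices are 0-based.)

l=0 r=16: |-12|<=|23| out[16]=529, r--
l=0 r=15: |-12|<=|22| out[15]=484, r--
l=0 r=14: |-12|<=|21| out[14]=441, r--
l=0 r=13: |-12|<=|20| out[13]=400, r--
l=0 r=12: |-12|<=|19| out[12]=361, r--
l=0 r=11: |-12|<=|17| out[11]=289, r--
l=0 r=10: |-12|<=|16| out[10]=256, r--
l=0 r=9: |-12|<=|15| out[9]=225, r--
l=0 r=8: |-12|<=|14| out[8]=196, r--
l=0 r=7: |-12|>|9| out[7]=144, l++

l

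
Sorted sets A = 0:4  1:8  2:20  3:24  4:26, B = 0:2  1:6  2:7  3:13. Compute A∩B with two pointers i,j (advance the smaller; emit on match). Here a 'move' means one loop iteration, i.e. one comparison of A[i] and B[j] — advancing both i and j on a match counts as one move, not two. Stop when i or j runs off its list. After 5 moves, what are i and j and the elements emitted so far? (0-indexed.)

i=2, j=3, emitted=[]

i=0 j=0: 4>2, j++
i=0 j=1: 4<6, i++
i=1 j=1: 8>6, j++
i=1 j=2: 8>7, j++
i=1 j=3: 8<13, i++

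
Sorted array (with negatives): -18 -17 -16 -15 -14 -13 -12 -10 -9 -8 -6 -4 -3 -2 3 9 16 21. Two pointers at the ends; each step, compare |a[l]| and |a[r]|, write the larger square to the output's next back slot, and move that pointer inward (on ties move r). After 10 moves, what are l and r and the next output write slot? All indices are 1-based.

l=9, r=16, next write slot=8

[1,18] |-18|<=|21| out[18]=441 → r--
[1,17] |-18|>|16| out[17]=324 → l++
[2,17] |-17|>|16| out[16]=289 → l++
[3,17] |-16|<=|16| out[15]=256 → r--
[3,16] |-16|>|9| out[14]=256 → l++
[4,16] |-15|>|9| out[13]=225 → l++
[5,16] |-14|>|9| out[12]=196 → l++
[6,16] |-13|>|9| out[11]=169 → l++
[7,16] |-12|>|9| out[10]=144 → l++
[8,16] |-10|>|9| out[9]=100 → l++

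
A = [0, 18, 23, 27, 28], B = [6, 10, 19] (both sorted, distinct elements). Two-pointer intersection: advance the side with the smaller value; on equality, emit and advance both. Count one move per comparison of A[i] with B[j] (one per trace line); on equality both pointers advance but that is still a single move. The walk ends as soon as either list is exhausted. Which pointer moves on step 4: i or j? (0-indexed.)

[i=0,j=0] 0<6 → i++
[i=1,j=0] 18>6 → j++
[i=1,j=1] 18>10 → j++
[i=1,j=2] 18<19 → i++

i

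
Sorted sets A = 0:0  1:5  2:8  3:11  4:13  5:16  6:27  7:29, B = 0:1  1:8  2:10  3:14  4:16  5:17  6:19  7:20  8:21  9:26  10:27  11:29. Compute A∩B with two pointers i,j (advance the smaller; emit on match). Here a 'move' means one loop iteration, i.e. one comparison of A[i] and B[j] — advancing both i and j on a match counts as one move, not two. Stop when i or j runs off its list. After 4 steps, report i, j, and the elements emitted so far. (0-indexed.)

i=3, j=2, emitted=[8]

i=0 j=0: 0<1, i++
i=1 j=0: 5>1, j++
i=1 j=1: 5<8, i++
i=2 j=1: 8==8 emit, i++,j++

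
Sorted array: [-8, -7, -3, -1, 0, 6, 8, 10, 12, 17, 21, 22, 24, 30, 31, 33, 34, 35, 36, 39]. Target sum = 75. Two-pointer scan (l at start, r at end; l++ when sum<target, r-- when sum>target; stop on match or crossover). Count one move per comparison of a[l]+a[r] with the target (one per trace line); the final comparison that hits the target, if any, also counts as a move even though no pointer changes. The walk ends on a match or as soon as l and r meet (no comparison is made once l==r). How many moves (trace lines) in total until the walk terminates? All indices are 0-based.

l=0 r=19: -8+39=31 <75, l++
l=1 r=19: -7+39=32 <75, l++
l=2 r=19: -3+39=36 <75, l++
l=3 r=19: -1+39=38 <75, l++
l=4 r=19: 0+39=39 <75, l++
l=5 r=19: 6+39=45 <75, l++
l=6 r=19: 8+39=47 <75, l++
l=7 r=19: 10+39=49 <75, l++
l=8 r=19: 12+39=51 <75, l++
l=9 r=19: 17+39=56 <75, l++
l=10 r=19: 21+39=60 <75, l++
l=11 r=19: 22+39=61 <75, l++
l=12 r=19: 24+39=63 <75, l++
l=13 r=19: 30+39=69 <75, l++
l=14 r=19: 31+39=70 <75, l++
l=15 r=19: 33+39=72 <75, l++
l=16 r=19: 34+39=73 <75, l++
l=17 r=19: 35+39=74 <75, l++
l=18 r=19: 36+39=75, found

19 moves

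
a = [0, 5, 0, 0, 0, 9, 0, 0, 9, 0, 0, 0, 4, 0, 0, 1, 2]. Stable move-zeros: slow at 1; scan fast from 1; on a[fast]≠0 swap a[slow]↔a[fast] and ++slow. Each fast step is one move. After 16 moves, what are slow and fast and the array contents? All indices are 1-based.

(s=1,f=1) a[fast]=0 → fast++
(s=1,f=2) a[fast]=5≠0 swap→a[1]=5 → slow++,fast++
(s=2,f=3) a[fast]=0 → fast++
(s=2,f=4) a[fast]=0 → fast++
(s=2,f=5) a[fast]=0 → fast++
(s=2,f=6) a[fast]=9≠0 swap→a[2]=9 → slow++,fast++
(s=3,f=7) a[fast]=0 → fast++
(s=3,f=8) a[fast]=0 → fast++
(s=3,f=9) a[fast]=9≠0 swap→a[3]=9 → slow++,fast++
(s=4,f=10) a[fast]=0 → fast++
(s=4,f=11) a[fast]=0 → fast++
(s=4,f=12) a[fast]=0 → fast++
(s=4,f=13) a[fast]=4≠0 swap→a[4]=4 → slow++,fast++
(s=5,f=14) a[fast]=0 → fast++
(s=5,f=15) a[fast]=0 → fast++
(s=5,f=16) a[fast]=1≠0 swap→a[5]=1 → slow++,fast++

slow=6, fast=17, a=[5, 9, 9, 4, 1, 0, 0, 0, 0, 0, 0, 0, 0, 0, 0, 0, 2]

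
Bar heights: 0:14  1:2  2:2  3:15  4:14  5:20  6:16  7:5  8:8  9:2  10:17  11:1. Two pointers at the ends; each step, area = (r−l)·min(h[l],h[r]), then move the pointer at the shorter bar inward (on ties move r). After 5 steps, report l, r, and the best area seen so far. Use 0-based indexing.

l=4, r=10, best area=140

[0,11] min(14,1)*11=11 best=11 * → r--
[0,10] min(14,17)*10=140 best=140 * → l++
[1,10] min(2,17)*9=18 best=140 → l++
[2,10] min(2,17)*8=16 best=140 → l++
[3,10] min(15,17)*7=105 best=140 → l++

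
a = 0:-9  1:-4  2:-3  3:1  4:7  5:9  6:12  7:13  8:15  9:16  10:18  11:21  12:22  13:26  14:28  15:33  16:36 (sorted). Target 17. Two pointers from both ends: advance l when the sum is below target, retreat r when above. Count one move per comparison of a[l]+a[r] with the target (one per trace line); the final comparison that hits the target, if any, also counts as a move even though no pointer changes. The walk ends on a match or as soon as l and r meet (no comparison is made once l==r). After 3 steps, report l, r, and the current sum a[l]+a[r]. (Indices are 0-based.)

l=0 r=16: -9+36=27 >17, r--
l=0 r=15: -9+33=24 >17, r--
l=0 r=14: -9+28=19 >17, r--

l=0, r=13, sum=17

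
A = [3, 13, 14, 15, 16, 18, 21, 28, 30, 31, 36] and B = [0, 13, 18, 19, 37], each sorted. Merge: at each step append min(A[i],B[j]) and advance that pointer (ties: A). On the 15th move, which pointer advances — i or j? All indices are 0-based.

[i=0,j=0] A[i]=3>B[j]=0 take 0 → j++
[i=0,j=1] A[i]=3<=B[j]=13 take 3 → i++
[i=1,j=1] A[i]=13<=B[j]=13 take 13 → i++
[i=2,j=1] A[i]=14>B[j]=13 take 13 → j++
[i=2,j=2] A[i]=14<=B[j]=18 take 14 → i++
[i=3,j=2] A[i]=15<=B[j]=18 take 15 → i++
[i=4,j=2] A[i]=16<=B[j]=18 take 16 → i++
[i=5,j=2] A[i]=18<=B[j]=18 take 18 → i++
[i=6,j=2] A[i]=21>B[j]=18 take 18 → j++
[i=6,j=3] A[i]=21>B[j]=19 take 19 → j++
[i=6,j=4] A[i]=21<=B[j]=37 take 21 → i++
[i=7,j=4] A[i]=28<=B[j]=37 take 28 → i++
[i=8,j=4] A[i]=30<=B[j]=37 take 30 → i++
[i=9,j=4] A[i]=31<=B[j]=37 take 31 → i++
[i=10,j=4] A[i]=36<=B[j]=37 take 36 → i++

i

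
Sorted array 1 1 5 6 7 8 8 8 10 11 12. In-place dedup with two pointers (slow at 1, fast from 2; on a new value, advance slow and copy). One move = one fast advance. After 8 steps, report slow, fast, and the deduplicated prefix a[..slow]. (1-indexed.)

(s=1,f=2) a[fast]=1=a[slow] dup → fast++
(s=1,f=3) a[fast]=5≠a[slow]=1 write a[2]=5 → slow++,fast++
(s=2,f=4) a[fast]=6≠a[slow]=5 write a[3]=6 → slow++,fast++
(s=3,f=5) a[fast]=7≠a[slow]=6 write a[4]=7 → slow++,fast++
(s=4,f=6) a[fast]=8≠a[slow]=7 write a[5]=8 → slow++,fast++
(s=5,f=7) a[fast]=8=a[slow] dup → fast++
(s=5,f=8) a[fast]=8=a[slow] dup → fast++
(s=5,f=9) a[fast]=10≠a[slow]=8 write a[6]=10 → slow++,fast++

slow=6, fast=10, prefix=[1, 5, 6, 7, 8, 10]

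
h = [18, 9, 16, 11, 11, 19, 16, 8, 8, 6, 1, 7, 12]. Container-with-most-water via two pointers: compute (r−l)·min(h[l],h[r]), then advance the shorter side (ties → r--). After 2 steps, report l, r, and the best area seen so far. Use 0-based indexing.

l=0, r=10, best area=144

[0,12] min(18,12)*12=144 best=144 * → r--
[0,11] min(18,7)*11=77 best=144 → r--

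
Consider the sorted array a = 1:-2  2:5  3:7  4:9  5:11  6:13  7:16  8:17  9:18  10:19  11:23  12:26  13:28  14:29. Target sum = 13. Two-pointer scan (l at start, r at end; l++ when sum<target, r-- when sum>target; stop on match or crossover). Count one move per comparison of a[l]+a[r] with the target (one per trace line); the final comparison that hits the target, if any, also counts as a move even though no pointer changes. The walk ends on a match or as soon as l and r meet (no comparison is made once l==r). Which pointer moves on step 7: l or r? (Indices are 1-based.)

r

[1,14] -2+29=27 >13 → r--
[1,13] -2+28=26 >13 → r--
[1,12] -2+26=24 >13 → r--
[1,11] -2+23=21 >13 → r--
[1,10] -2+19=17 >13 → r--
[1,9] -2+18=16 >13 → r--
[1,8] -2+17=15 >13 → r--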